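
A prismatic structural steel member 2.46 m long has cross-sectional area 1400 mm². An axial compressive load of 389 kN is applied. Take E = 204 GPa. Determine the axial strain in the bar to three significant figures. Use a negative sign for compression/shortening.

σ = N/A = -277.9 MPa; ε = σ/E = -277.9/204000 = -1.362e-03.

-0.00136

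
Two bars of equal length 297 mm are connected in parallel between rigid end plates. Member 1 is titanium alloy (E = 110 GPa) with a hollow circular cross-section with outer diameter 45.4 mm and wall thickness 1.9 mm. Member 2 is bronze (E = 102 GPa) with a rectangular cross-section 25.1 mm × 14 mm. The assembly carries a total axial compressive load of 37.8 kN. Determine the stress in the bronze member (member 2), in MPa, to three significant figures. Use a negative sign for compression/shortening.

-59.9 MPa

A_1 = 259.7 mm².
A_2 = 351.4 mm².
Equal strain + equilibrium ⇒ each member carries load in proportion to AE: A₁E₁ = 28560000 N, A₂E₂ = 35840000 N, ΣAE = 64400000 N.
σ₂ = P·E₂/ΣAE = -37800·102000/64400000 = -59.87 MPa.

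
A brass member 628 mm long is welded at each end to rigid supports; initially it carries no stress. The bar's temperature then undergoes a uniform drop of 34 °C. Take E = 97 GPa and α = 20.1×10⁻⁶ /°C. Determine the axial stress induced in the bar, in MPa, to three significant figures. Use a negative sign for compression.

66.3 MPa

Free thermal expansion αLΔT = 20.1e-6 · 628 · -34 = -0.4292 mm.
The walls impose strain ε = −(-0.4292)/628 = 6.8340e-04; σ = Eε = 97000 · 6.8340e-04 = 66.29 MPa.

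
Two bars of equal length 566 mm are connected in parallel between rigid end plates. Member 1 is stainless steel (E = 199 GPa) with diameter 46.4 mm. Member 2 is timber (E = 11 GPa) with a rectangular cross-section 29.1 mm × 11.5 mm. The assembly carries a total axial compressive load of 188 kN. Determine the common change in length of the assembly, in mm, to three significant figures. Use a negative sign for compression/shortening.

-0.313 mm

A_1 = 1691 mm².
A_2 = 334.7 mm².
Equal strain + equilibrium ⇒ each member carries load in proportion to AE: A₁E₁ = 336500000 N, A₂E₂ = 3681000 N, ΣAE = 340200000 N.
δ = PL/ΣAE = -188000·566/340200000 = -0.3128 mm.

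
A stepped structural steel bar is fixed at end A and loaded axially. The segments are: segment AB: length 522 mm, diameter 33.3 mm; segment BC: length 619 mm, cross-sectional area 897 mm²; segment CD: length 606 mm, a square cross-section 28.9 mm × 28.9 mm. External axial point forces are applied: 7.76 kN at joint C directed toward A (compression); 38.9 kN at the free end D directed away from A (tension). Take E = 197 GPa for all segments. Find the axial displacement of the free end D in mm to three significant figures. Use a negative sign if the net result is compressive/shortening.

Internal axial forces (sectioning from the free end, tension +): N_CD = 38.9 kN, N_BC = 31.14 kN, N_AB = 31.14 kN.
A_AB = 870.9 mm².
A_CD = 835.2 mm².
δ_AB = 31140·522/(870.9·197000) = 0.09474 mm
δ_BC = 31140·619/(897·197000) = 0.1091 mm
δ_CD = 38900·606/(835.2·197000) = 0.1433 mm
δ = Σδ_i = 0.3471 mm.

0.347 mm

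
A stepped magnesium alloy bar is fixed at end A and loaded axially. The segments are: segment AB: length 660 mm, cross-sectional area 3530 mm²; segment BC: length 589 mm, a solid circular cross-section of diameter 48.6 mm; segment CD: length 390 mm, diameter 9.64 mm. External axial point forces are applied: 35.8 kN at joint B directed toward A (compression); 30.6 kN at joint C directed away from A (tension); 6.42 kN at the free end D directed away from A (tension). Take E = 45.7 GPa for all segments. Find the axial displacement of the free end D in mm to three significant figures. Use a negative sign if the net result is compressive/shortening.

Internal axial forces (sectioning from the free end, tension +): N_CD = 6.42 kN, N_BC = 37.02 kN, N_AB = 1.22 kN.
A_BC = 1855 mm².
A_CD = 72.99 mm².
δ_AB = 1220·660/(3530·45700) = 0.004991 mm
δ_BC = 37020·589/(1855·45700) = 0.2572 mm
δ_CD = 6420·390/(72.99·45700) = 0.7507 mm
δ = Σδ_i = 1.013 mm.

1.01 mm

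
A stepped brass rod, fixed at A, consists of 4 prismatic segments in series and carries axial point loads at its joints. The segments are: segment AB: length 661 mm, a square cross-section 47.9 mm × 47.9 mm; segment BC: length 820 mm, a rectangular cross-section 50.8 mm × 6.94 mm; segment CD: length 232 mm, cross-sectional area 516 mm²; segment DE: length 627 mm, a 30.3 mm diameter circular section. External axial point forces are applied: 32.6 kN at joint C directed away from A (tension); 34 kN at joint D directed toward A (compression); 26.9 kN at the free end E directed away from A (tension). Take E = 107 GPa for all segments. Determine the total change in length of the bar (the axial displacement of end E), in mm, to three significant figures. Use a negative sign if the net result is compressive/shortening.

Internal axial forces (sectioning from the free end, tension +): N_DE = 26.9 kN, N_CD = -7.1 kN, N_BC = 25.5 kN, N_AB = 25.5 kN.
A_AB = 2294 mm².
A_BC = 352.6 mm².
A_DE = 721.1 mm².
δ_AB = 25500·661/(2294·107000) = 0.06866 mm
δ_BC = 25500·820/(352.6·107000) = 0.5543 mm
δ_CD = -7100·232/(516·107000) = -0.02983 mm
δ_DE = 26900·627/(721.1·107000) = 0.2186 mm
δ = Σδ_i = 0.8117 mm.

0.812 mm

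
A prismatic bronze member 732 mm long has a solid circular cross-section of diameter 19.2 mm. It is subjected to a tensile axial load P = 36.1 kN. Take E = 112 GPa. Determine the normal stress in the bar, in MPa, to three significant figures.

125 MPa

A = 289.5 mm².
σ = N/A = 36100/289.5 = 124.7 MPa.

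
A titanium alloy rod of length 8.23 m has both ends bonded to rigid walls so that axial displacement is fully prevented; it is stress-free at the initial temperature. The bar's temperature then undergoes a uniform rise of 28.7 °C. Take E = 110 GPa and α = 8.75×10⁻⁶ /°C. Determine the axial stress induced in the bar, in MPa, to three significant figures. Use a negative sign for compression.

-27.6 MPa

Free thermal expansion αLΔT = 8.75e-6 · 8230 · 28.7 = 2.067 mm.
The walls impose strain ε = −(2.067)/8230 = -2.5112e-04; σ = Eε = 110000 · -2.5112e-04 = -27.62 MPa.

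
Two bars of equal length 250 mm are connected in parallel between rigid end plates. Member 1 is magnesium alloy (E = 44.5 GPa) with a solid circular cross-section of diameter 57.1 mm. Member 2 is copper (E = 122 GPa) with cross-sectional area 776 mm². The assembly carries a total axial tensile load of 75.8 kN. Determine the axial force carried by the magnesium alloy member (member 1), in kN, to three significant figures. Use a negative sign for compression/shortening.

A_1 = 2561 mm².
Equal strain + equilibrium ⇒ each member carries load in proportion to AE: A₁E₁ = 114000000 N, A₂E₂ = 94670000 N, ΣAE = 208600000 N.
F₁ = P·A₁E₁/ΣAE = 75800·114000000/208600000 = 41400 N.

41.4 kN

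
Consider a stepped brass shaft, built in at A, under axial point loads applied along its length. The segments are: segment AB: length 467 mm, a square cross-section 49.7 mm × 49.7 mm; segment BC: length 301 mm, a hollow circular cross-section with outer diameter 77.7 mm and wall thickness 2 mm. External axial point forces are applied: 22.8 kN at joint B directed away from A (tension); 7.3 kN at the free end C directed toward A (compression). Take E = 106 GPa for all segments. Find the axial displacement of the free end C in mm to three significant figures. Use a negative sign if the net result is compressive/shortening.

Internal axial forces (sectioning from the free end, tension +): N_BC = -7.3 kN, N_AB = 15.5 kN.
A_AB = 2470 mm².
A_BC = 475.6 mm².
δ_AB = 15500·467/(2470·106000) = 0.02765 mm
δ_BC = -7300·301/(475.6·106000) = -0.04358 mm
δ = Σδ_i = -0.01594 mm.

-0.0159 mm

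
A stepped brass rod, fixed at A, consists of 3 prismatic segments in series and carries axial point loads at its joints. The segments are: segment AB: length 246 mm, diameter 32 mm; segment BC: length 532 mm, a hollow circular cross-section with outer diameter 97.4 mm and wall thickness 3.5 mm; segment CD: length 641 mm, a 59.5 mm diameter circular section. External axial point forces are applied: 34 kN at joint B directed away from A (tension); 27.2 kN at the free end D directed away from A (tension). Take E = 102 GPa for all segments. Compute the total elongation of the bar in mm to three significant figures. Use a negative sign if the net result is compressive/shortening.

0.382 mm

Internal axial forces (sectioning from the free end, tension +): N_CD = 27.2 kN, N_BC = 27.2 kN, N_AB = 61.2 kN.
A_AB = 804.2 mm².
A_BC = 1032 mm².
A_CD = 2781 mm².
δ_AB = 61200·246/(804.2·102000) = 0.1835 mm
δ_BC = 27200·532/(1032·102000) = 0.1374 mm
δ_CD = 27200·641/(2781·102000) = 0.06148 mm
δ = Σδ_i = 0.3824 mm.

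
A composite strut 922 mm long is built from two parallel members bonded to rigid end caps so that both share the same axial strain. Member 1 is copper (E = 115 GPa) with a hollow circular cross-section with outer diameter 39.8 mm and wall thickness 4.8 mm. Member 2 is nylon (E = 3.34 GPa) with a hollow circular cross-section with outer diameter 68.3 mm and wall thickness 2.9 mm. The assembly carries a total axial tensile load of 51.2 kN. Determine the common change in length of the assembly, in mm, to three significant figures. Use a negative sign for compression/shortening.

0.753 mm

A_1 = 527.8 mm².
A_2 = 595.8 mm².
Equal strain + equilibrium ⇒ each member carries load in proportion to AE: A₁E₁ = 60700000 N, A₂E₂ = 1990000 N, ΣAE = 62690000 N.
δ = PL/ΣAE = 51200·922/62690000 = 0.7531 mm.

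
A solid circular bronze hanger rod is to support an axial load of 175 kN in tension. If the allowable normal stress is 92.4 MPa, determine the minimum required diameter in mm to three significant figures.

Required area A ≥ P/σ_allow = 175000/92.4 = 1894 mm².
For a solid circular section, d ≥ √(4A/π) = 49.11 mm.

49.1 mm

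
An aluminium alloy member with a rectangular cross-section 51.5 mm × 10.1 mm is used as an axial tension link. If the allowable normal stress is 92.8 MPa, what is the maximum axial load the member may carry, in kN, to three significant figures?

48.3 kN

A = 520.1 mm².
P_max = σ_allow · A = 92.8 · 520.1 = 48270 N = 48.27 kN.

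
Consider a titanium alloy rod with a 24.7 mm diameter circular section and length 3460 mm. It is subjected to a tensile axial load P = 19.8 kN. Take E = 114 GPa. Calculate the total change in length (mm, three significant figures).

A = 479.2 mm².
δ_mech = NL/(AE) = 19800·3460/(479.2·114000) = 1.254 mm.

1.25 mm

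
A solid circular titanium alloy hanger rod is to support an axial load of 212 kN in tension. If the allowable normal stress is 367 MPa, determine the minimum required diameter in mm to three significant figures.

Required area A ≥ P/σ_allow = 212000/367 = 577.7 mm².
For a solid circular section, d ≥ √(4A/π) = 27.12 mm.

27.1 mm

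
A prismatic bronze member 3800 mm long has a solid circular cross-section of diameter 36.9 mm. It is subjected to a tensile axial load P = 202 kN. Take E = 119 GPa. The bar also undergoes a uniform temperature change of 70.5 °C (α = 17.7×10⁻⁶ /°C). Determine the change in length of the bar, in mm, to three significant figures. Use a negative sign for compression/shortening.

A = 1069 mm².
δ_mech = NL/(AE) = 202000·3800/(1069·119000) = 6.032 mm.
δ_thermal = αLΔT = 17.7e-6·3800·70.5 = 4.742 mm.
δ = δ_mech + δ_thermal = 10.77 mm.

10.8 mm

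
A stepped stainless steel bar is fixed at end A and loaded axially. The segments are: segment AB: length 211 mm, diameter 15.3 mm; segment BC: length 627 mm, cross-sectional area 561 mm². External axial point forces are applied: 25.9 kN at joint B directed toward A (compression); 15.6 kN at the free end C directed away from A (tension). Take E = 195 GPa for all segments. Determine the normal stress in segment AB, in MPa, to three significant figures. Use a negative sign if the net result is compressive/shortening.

-56.0 MPa

Internal axial forces (sectioning from the free end, tension +): N_BC = 15.6 kN, N_AB = -10.3 kN.
A_AB = 183.9 mm².
σ_AB = N_AB/A_AB = -10300/183.9 = -56.02 MPa.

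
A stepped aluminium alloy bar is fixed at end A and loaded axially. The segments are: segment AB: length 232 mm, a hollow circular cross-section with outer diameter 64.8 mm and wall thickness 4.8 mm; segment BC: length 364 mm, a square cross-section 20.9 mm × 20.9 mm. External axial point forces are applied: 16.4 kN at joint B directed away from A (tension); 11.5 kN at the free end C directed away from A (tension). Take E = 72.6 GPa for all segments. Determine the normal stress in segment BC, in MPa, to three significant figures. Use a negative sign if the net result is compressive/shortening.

26.3 MPa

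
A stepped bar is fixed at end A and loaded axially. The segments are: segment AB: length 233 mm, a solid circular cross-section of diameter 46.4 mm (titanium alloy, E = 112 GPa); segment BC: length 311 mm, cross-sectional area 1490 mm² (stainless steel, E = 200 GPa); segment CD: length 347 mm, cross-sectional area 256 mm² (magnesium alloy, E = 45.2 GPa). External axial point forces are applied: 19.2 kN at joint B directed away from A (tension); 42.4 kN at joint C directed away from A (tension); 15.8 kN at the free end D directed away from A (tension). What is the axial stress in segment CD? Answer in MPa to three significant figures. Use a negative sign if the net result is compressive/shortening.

61.7 MPa

Internal axial forces (sectioning from the free end, tension +): N_CD = 15.8 kN, N_BC = 58.2 kN, N_AB = 77.4 kN.
σ_CD = N_CD/A_CD = 15800/256 = 61.72 MPa.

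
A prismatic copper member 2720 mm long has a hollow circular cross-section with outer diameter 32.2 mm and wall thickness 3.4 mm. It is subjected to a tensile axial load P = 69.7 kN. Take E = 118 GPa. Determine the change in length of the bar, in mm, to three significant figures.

A = 307.6 mm².
δ_mech = NL/(AE) = 69700·2720/(307.6·118000) = 5.223 mm.

5.22 mm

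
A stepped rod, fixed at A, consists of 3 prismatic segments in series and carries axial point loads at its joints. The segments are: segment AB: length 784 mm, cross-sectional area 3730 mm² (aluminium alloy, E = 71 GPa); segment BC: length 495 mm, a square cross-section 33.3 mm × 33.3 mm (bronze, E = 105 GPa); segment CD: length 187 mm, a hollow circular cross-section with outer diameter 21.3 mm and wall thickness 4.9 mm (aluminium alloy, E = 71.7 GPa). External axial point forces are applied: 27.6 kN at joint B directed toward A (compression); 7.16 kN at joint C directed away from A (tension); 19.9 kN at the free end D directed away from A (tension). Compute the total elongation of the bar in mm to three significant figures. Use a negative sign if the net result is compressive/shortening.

Internal axial forces (sectioning from the free end, tension +): N_CD = 19.9 kN, N_BC = 27.06 kN, N_AB = -0.54 kN.
A_BC = 1109 mm².
A_CD = 252.5 mm².
δ_AB = -540·784/(3730·71000) = -0.001599 mm
δ_BC = 27060·495/(1109·105000) = 0.115 mm
δ_CD = 19900·187/(252.5·71700) = 0.2056 mm
δ = Σδ_i = 0.319 mm.

0.319 mm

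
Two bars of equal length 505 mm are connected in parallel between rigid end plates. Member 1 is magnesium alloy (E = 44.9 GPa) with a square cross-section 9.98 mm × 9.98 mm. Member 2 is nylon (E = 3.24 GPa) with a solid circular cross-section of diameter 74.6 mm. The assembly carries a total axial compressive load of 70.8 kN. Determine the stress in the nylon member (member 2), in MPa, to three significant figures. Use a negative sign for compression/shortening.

A_1 = 99.6 mm².
A_2 = 4371 mm².
Equal strain + equilibrium ⇒ each member carries load in proportion to AE: A₁E₁ = 4472000 N, A₂E₂ = 14160000 N, ΣAE = 18630000 N.
σ₂ = P·E₂/ΣAE = -70800·3240/18630000 = -12.31 MPa.

-12.3 MPa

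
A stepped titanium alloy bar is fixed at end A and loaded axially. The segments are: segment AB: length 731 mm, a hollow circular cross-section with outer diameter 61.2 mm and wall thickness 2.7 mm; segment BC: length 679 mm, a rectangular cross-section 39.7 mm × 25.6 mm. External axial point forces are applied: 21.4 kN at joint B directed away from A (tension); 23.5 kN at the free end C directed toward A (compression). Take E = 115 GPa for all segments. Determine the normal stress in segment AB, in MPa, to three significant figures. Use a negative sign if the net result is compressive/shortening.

Internal axial forces (sectioning from the free end, tension +): N_BC = -23.5 kN, N_AB = -2.1 kN.
A_AB = 496.2 mm².
σ_AB = N_AB/A_AB = -2100/496.2 = -4.232 MPa.

-4.23 MPa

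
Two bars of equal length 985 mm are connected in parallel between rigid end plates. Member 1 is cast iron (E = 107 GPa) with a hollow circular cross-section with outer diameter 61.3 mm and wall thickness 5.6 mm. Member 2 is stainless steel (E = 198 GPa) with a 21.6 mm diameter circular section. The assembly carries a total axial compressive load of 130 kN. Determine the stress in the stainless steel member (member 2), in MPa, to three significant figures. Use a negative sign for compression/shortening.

A_1 = 979.9 mm².
A_2 = 366.4 mm².
Equal strain + equilibrium ⇒ each member carries load in proportion to AE: A₁E₁ = 104900000 N, A₂E₂ = 72550000 N, ΣAE = 177400000 N.
σ₂ = P·E₂/ΣAE = -130000·198000/177400000 = -145.1 MPa.

-145 MPa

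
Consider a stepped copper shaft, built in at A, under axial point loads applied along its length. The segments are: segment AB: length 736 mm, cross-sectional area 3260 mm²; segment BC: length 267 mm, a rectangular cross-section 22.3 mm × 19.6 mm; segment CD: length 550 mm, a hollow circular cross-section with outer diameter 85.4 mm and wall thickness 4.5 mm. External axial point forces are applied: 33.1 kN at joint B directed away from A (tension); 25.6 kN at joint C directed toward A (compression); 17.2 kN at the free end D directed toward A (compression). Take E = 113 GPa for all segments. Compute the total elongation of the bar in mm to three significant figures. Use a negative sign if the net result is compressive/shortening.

-0.324 mm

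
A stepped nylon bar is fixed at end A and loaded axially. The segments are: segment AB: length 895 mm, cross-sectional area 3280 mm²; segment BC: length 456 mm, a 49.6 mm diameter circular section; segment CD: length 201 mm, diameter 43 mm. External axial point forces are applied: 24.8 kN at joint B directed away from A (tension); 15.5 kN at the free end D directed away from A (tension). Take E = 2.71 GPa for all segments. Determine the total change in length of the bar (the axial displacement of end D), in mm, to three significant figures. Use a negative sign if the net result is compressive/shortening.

Internal axial forces (sectioning from the free end, tension +): N_CD = 15.5 kN, N_BC = 15.5 kN, N_AB = 40.3 kN.
A_BC = 1932 mm².
A_CD = 1452 mm².
δ_AB = 40300·895/(3280·2710) = 4.058 mm
δ_BC = 15500·456/(1932·2710) = 1.35 mm
δ_CD = 15500·201/(1452·2710) = 0.7916 mm
δ = Σδ_i = 6.199 mm.

6.20 mm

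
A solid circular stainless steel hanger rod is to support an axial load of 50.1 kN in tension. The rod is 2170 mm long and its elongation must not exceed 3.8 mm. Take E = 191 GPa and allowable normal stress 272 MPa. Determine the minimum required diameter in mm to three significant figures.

15.3 mm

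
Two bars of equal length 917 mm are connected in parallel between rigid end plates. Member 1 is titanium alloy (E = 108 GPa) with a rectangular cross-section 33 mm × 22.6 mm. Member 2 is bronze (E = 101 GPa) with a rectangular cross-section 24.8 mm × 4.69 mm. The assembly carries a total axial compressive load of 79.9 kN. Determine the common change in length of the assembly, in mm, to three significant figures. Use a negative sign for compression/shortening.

A_1 = 745.8 mm².
A_2 = 116.3 mm².
Equal strain + equilibrium ⇒ each member carries load in proportion to AE: A₁E₁ = 80550000 N, A₂E₂ = 11750000 N, ΣAE = 92290000 N.
δ = PL/ΣAE = -79900·917/92290000 = -0.7939 mm.

-0.794 mm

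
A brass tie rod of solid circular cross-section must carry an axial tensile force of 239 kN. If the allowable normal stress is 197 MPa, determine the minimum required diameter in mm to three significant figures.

39.3 mm

Required area A ≥ P/σ_allow = 239000/197 = 1213 mm².
For a solid circular section, d ≥ √(4A/π) = 39.3 mm.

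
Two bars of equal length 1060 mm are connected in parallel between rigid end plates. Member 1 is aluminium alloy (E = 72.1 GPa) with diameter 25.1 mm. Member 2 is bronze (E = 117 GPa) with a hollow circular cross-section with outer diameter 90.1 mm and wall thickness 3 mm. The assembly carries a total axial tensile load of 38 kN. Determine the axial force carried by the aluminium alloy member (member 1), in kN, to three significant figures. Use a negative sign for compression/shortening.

A_1 = 494.8 mm².
A_2 = 820.9 mm².
Equal strain + equilibrium ⇒ each member carries load in proportion to AE: A₁E₁ = 35680000 N, A₂E₂ = 96050000 N, ΣAE = 131700000 N.
F₁ = P·A₁E₁/ΣAE = 38000·35680000/131700000 = 10290 N.

10.3 kN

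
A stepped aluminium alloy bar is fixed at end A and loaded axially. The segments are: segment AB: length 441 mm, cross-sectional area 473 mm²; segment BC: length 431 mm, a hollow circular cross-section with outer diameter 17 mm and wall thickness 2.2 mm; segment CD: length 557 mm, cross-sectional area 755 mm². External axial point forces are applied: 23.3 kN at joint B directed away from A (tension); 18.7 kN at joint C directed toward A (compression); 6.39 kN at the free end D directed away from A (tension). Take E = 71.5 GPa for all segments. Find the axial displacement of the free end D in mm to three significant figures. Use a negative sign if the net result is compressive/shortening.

-0.516 mm

Internal axial forces (sectioning from the free end, tension +): N_CD = 6.39 kN, N_BC = -12.31 kN, N_AB = 10.99 kN.
A_BC = 102.3 mm².
δ_AB = 10990·441/(473·71500) = 0.1433 mm
δ_BC = -12310·431/(102.3·71500) = -0.7254 mm
δ_CD = 6390·557/(755·71500) = 0.06593 mm
δ = Σδ_i = -0.5162 mm.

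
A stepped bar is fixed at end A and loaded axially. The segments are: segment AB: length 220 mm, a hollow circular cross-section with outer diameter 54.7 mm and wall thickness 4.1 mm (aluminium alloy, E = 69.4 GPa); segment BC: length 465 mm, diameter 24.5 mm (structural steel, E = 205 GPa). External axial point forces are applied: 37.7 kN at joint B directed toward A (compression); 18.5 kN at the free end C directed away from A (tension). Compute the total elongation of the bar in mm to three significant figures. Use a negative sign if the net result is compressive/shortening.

-0.00437 mm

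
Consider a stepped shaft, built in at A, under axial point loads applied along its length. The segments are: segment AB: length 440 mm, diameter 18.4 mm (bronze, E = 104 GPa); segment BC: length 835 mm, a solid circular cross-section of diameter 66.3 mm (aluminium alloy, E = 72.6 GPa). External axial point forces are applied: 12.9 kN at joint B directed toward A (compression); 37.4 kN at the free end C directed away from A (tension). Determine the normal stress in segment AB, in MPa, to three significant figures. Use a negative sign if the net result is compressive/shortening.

92.1 MPa

Internal axial forces (sectioning from the free end, tension +): N_BC = 37.4 kN, N_AB = 24.5 kN.
A_AB = 265.9 mm².
σ_AB = N_AB/A_AB = 24500/265.9 = 92.14 MPa.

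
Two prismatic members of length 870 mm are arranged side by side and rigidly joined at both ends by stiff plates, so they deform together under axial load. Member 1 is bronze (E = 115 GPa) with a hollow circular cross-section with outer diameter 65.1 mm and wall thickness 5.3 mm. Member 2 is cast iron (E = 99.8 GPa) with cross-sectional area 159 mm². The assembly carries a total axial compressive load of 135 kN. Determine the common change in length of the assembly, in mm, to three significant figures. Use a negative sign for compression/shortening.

-0.901 mm

A_1 = 995.7 mm².
Equal strain + equilibrium ⇒ each member carries load in proportion to AE: A₁E₁ = 114500000 N, A₂E₂ = 15870000 N, ΣAE = 130400000 N.
δ = PL/ΣAE = -135000·870/130400000 = -0.9009 mm.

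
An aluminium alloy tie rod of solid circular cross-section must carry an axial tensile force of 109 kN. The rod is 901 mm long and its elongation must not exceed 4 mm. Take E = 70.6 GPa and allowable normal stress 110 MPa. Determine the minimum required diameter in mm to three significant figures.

Required area A ≥ P/σ_allow = 109000/110 = 990.9 mm².
For a solid circular section, d ≥ √(4A/π) = 35.52 mm.
Elongation limit: A ≥ PL/(Eδ_allow) = 109000·901/(70600·4) = 347.8 mm² ⇒ d ≥ 21.04 mm.
The stress limit governs.

35.5 mm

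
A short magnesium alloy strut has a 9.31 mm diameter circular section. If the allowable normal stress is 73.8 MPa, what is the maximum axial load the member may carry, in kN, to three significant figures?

A = 68.08 mm².
P_max = σ_allow · A = 73.8 · 68.08 = 5024 N = 5.024 kN.

5.02 kN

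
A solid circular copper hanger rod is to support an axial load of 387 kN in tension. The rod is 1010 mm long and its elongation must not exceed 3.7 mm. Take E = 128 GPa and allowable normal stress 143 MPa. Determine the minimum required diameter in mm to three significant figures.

58.7 mm

Required area A ≥ P/σ_allow = 387000/143 = 2706 mm².
For a solid circular section, d ≥ √(4A/π) = 58.7 mm.
Elongation limit: A ≥ PL/(Eδ_allow) = 387000·1010/(128000·3.7) = 825.3 mm² ⇒ d ≥ 32.42 mm.
The stress limit governs.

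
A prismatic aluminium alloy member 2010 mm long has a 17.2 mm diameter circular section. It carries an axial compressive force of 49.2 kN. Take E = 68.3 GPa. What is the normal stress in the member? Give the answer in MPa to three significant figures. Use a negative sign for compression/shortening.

-212 MPa

A = 232.4 mm².
σ = N/A = -49200/232.4 = -211.7 MPa.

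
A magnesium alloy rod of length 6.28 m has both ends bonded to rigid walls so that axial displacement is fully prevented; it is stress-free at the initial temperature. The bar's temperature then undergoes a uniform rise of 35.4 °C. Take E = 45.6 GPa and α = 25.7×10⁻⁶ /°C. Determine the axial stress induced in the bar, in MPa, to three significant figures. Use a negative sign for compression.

-41.5 MPa

Free thermal expansion αLΔT = 25.7e-6 · 6280 · 35.4 = 5.713 mm.
The walls impose strain ε = −(5.713)/6280 = -9.0978e-04; σ = Eε = 45600 · -9.0978e-04 = -41.49 MPa.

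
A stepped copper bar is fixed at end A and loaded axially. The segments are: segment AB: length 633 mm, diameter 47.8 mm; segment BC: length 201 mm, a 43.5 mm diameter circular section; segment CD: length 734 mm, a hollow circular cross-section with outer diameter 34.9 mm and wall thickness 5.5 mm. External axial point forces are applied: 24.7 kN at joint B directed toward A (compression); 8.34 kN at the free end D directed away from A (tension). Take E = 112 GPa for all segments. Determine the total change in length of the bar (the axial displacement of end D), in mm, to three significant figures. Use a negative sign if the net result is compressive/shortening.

0.0661 mm

Internal axial forces (sectioning from the free end, tension +): N_CD = 8.34 kN, N_BC = 8.34 kN, N_AB = -16.36 kN.
A_AB = 1795 mm².
A_BC = 1486 mm².
A_CD = 508 mm².
δ_AB = -16360·633/(1795·112000) = -0.05153 mm
δ_BC = 8340·201/(1486·112000) = 0.01007 mm
δ_CD = 8340·734/(508·112000) = 0.1076 mm
δ = Σδ_i = 0.06614 mm.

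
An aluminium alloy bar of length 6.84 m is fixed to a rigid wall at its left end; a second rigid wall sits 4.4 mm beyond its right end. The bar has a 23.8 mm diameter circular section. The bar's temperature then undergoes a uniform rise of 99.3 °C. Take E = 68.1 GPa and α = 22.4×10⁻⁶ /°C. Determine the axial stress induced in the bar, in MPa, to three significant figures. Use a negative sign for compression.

-108 MPa

Free thermal expansion αLΔT = 22.4e-6 · 6840 · 99.3 = 15.21 mm.
The walls engage after the gap closes; constrained expansion = 15.21 − 4.4 = 10.81 mm.
The walls impose strain ε = −(10.81)/6840 = -1.5810e-03; σ = Eε = 68100 · -1.5810e-03 = -107.7 MPa.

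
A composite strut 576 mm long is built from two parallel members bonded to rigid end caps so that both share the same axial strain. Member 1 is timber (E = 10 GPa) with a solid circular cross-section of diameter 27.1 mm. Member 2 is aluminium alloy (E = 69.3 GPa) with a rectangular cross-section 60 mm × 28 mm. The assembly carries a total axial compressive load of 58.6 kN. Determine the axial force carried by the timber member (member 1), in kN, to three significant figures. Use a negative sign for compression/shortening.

-2.77 kN

A_1 = 576.8 mm².
A_2 = 1680 mm².
Equal strain + equilibrium ⇒ each member carries load in proportion to AE: A₁E₁ = 5768000 N, A₂E₂ = 116400000 N, ΣAE = 122200000 N.
F₁ = P·A₁E₁/ΣAE = -58600·5768000/122200000 = -2766 N.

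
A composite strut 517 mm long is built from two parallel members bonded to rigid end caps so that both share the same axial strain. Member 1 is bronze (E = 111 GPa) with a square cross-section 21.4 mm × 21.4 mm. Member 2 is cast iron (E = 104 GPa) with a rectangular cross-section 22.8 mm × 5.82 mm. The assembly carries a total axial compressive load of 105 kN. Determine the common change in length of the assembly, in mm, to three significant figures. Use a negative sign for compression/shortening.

A_1 = 458 mm².
A_2 = 132.7 mm².
Equal strain + equilibrium ⇒ each member carries load in proportion to AE: A₁E₁ = 50830000 N, A₂E₂ = 13800000 N, ΣAE = 64630000 N.
δ = PL/ΣAE = -105000·517/64630000 = -0.8399 mm.

-0.840 mm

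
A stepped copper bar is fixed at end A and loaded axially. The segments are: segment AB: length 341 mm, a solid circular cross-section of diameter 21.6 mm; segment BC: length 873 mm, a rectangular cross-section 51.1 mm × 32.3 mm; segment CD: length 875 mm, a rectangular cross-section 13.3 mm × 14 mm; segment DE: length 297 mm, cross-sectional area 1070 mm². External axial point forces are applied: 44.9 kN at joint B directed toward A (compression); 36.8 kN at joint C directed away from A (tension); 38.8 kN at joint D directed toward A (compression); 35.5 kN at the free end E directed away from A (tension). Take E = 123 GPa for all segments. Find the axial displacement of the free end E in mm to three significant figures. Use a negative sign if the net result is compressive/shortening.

0.0118 mm

Internal axial forces (sectioning from the free end, tension +): N_DE = 35.5 kN, N_CD = -3.3 kN, N_BC = 33.5 kN, N_AB = -11.4 kN.
A_AB = 366.4 mm².
A_BC = 1651 mm².
A_CD = 186.2 mm².
δ_AB = -11400·341/(366.4·123000) = -0.08625 mm
δ_BC = 33500·873/(1651·123000) = 0.1441 mm
δ_CD = -3300·875/(186.2·123000) = -0.1261 mm
δ_DE = 35500·297/(1070·123000) = 0.08011 mm
δ = Σδ_i = 0.01184 mm.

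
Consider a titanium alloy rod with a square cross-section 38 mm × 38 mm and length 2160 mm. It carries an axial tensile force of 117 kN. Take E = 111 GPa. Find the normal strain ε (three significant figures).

7.30e-04

A = 1444 mm².
σ = N/A = 81.02 MPa; ε = σ/E = 81.02/111000 = 7.300e-04.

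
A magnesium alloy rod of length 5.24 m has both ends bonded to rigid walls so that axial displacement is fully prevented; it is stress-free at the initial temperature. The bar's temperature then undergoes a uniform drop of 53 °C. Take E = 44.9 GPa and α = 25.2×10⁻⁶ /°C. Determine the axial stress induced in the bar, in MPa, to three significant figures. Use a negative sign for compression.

60.0 MPa

Free thermal expansion αLΔT = 25.2e-6 · 5240 · -53 = -6.999 mm.
The walls impose strain ε = −(-6.999)/5240 = 1.3356e-03; σ = Eε = 44900 · 1.3356e-03 = 59.97 MPa.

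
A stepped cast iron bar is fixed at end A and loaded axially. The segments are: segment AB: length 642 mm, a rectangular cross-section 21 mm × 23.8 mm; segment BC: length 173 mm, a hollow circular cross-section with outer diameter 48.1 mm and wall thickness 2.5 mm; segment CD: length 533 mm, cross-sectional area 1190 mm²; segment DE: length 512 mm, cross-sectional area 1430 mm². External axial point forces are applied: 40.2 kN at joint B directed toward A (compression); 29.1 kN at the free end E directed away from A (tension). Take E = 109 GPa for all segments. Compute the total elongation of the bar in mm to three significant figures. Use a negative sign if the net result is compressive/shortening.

0.213 mm

Internal axial forces (sectioning from the free end, tension +): N_DE = 29.1 kN, N_CD = 29.1 kN, N_BC = 29.1 kN, N_AB = -11.1 kN.
A_AB = 499.8 mm².
A_BC = 358.1 mm².
δ_AB = -11100·642/(499.8·109000) = -0.1308 mm
δ_BC = 29100·173/(358.1·109000) = 0.129 mm
δ_CD = 29100·533/(1190·109000) = 0.1196 mm
δ_DE = 29100·512/(1430·109000) = 0.09559 mm
δ = Σδ_i = 0.2133 mm.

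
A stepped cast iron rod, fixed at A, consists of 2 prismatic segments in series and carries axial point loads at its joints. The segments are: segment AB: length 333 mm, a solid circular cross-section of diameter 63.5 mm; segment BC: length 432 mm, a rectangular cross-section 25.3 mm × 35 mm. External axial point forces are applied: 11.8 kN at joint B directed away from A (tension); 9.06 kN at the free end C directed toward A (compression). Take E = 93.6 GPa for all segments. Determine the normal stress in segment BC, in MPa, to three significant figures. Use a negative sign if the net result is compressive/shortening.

-10.2 MPa

Internal axial forces (sectioning from the free end, tension +): N_BC = -9.06 kN, N_AB = 2.74 kN.
A_BC = 885.5 mm².
σ_BC = N_BC/A_BC = -9060/885.5 = -10.23 MPa.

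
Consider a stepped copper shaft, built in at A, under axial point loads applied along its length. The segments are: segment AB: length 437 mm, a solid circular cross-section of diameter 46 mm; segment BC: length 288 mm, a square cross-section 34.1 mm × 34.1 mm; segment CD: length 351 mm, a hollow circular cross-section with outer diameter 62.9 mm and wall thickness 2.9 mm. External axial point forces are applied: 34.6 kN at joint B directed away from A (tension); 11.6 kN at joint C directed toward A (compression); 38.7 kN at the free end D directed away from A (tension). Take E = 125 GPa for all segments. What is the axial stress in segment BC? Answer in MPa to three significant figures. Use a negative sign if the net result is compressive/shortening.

23.3 MPa

Internal axial forces (sectioning from the free end, tension +): N_CD = 38.7 kN, N_BC = 27.1 kN, N_AB = 61.7 kN.
A_BC = 1163 mm².
σ_BC = N_BC/A_BC = 27100/1163 = 23.31 MPa.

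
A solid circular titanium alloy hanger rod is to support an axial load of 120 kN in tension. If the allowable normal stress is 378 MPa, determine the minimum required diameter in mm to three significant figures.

20.1 mm

Required area A ≥ P/σ_allow = 120000/378 = 317.5 mm².
For a solid circular section, d ≥ √(4A/π) = 20.1 mm.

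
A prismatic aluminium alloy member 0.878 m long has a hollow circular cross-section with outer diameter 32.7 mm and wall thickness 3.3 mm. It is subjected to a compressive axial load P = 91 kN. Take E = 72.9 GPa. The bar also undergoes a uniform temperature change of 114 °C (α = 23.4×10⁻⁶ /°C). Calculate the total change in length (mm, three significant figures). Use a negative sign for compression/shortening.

A = 304.8 mm².
δ_mech = NL/(AE) = -91000·878/(304.8·72900) = -3.596 mm.
δ_thermal = αLΔT = 23.4e-6·878·114 = 2.342 mm.
δ = δ_mech + δ_thermal = -1.254 mm.

-1.25 mm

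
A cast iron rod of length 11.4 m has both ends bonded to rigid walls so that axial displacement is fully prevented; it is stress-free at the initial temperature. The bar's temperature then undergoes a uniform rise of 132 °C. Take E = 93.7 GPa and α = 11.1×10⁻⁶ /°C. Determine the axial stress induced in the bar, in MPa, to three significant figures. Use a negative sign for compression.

-137 MPa

Free thermal expansion αLΔT = 11.1e-6 · 11400 · 132 = 16.7 mm.
The walls impose strain ε = −(16.7)/11400 = -1.4652e-03; σ = Eε = 93700 · -1.4652e-03 = -137.3 MPa.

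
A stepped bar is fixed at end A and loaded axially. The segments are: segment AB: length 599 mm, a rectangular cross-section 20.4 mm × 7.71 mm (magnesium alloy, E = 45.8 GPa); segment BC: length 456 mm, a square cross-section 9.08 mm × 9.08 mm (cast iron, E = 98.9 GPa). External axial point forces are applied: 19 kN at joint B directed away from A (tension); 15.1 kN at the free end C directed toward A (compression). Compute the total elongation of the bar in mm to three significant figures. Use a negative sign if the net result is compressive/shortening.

Internal axial forces (sectioning from the free end, tension +): N_BC = -15.1 kN, N_AB = 3.9 kN.
A_AB = 157.3 mm².
A_BC = 82.45 mm².
δ_AB = 3900·599/(157.3·45800) = 0.3243 mm
δ_BC = -15100·456/(82.45·98900) = -0.8444 mm
δ = Σδ_i = -0.5202 mm.

-0.520 mm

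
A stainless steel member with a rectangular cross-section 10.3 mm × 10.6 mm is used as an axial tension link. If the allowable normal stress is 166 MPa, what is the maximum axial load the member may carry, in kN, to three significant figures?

A = 109.2 mm².
P_max = σ_allow · A = 166 · 109.2 = 18120 N = 18.12 kN.

18.1 kN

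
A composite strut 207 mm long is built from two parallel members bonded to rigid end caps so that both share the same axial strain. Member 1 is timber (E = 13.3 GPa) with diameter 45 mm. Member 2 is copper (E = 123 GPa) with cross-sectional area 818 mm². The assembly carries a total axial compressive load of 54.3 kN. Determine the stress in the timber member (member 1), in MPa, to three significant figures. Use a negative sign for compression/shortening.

A_1 = 1590 mm².
Equal strain + equilibrium ⇒ each member carries load in proportion to AE: A₁E₁ = 21150000 N, A₂E₂ = 100600000 N, ΣAE = 121800000 N.
σ₁ = P·E₁/ΣAE = -54300·13300/121800000 = -5.931 MPa.

-5.93 MPa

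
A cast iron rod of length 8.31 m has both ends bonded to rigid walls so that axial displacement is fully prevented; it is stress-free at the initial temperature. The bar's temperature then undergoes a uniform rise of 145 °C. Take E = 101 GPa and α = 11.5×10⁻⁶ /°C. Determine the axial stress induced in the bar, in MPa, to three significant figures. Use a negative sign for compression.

-168 MPa

Free thermal expansion αLΔT = 11.5e-6 · 8310 · 145 = 13.86 mm.
The walls impose strain ε = −(13.86)/8310 = -1.6675e-03; σ = Eε = 101000 · -1.6675e-03 = -168.4 MPa.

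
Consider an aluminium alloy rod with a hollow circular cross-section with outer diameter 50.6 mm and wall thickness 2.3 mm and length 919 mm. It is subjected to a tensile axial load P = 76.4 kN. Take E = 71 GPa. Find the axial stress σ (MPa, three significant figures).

219 MPa

A = 349 mm².
σ = N/A = 76400/349 = 218.9 MPa.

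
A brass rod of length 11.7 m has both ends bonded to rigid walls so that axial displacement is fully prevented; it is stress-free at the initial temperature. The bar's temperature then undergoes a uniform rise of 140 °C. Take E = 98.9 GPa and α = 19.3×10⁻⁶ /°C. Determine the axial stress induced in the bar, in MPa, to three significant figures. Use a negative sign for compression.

Free thermal expansion αLΔT = 19.3e-6 · 11700 · 140 = 31.61 mm.
The walls impose strain ε = −(31.61)/11700 = -2.7020e-03; σ = Eε = 98900 · -2.7020e-03 = -267.2 MPa.

-267 MPa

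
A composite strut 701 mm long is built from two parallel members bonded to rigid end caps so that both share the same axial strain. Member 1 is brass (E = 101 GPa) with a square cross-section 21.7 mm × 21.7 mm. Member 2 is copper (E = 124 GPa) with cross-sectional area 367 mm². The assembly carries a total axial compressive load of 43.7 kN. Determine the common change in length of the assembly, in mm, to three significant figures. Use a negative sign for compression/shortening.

-0.329 mm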